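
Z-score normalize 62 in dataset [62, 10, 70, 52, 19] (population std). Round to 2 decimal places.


Mean = (62 + 10 + 70 + 52 + 19) / 5 = 42.6
Variance = sum((x_i - mean)^2) / n = 567.04
Std = sqrt(567.04) = 23.8126
Z = (x - mean) / std
= (62 - 42.6) / 23.8126
= 19.4 / 23.8126
= 0.81

0.81


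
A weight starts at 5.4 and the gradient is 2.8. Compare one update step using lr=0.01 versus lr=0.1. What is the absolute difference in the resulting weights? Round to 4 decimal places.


With lr=0.01: w_new = 5.4 - 0.01 * 2.8 = 5.372
With lr=0.1: w_new = 5.4 - 0.1 * 2.8 = 5.12
Absolute difference = |5.372 - 5.12|
= 0.2520

0.2520


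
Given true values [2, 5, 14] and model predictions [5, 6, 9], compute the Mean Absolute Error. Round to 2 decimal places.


Absolute errors: [3, 1, 5]
Sum of absolute errors = 9
MAE = 9 / 3 = 3.00

3.00


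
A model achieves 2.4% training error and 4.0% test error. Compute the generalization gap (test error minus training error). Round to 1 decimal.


Generalization gap = test_error - train_error
= 4.0 - 2.4
= 1.6%
A small gap suggests good generalization.

1.6


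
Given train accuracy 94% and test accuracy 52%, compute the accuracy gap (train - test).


Gap = train_accuracy - test_accuracy
= 94 - 52
= 42%
This large gap strongly indicates overfitting.

42


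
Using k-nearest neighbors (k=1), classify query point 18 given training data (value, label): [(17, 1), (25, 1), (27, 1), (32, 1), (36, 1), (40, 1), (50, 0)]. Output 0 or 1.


Distances from query 18:
Point 17 (class 1): distance = 1
K=1 nearest neighbors: classes = [1]
Votes for class 1: 1 / 1
Majority vote => class 1

1


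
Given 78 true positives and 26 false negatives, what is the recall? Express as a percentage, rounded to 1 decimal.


Recall = TP / (TP + FN) * 100
= 78 / (78 + 26)
= 78 / 104
= 0.75
= 75.0%

75.0


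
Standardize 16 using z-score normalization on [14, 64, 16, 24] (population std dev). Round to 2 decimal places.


Mean = (14 + 64 + 16 + 24) / 4 = 29.5
Variance = sum((x_i - mean)^2) / n = 410.75
Std = sqrt(410.75) = 20.267
Z = (x - mean) / std
= (16 - 29.5) / 20.267
= -13.5 / 20.267
= -0.67

-0.67


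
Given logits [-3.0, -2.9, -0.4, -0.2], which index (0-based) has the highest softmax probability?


Softmax is a monotonic transformation, so it preserves the argmax.
We need to find the index of the maximum logit.
Index 0: -3.0
Index 1: -2.9
Index 2: -0.4
Index 3: -0.2
Maximum logit = -0.2 at index 3

3


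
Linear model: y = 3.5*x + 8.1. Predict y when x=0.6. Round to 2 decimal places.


y = 3.5 * 0.6 + (8.1)
= 2.1 + (8.1)
= 10.20

10.20


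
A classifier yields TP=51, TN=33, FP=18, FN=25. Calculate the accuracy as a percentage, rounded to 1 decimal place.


Accuracy = (TP + TN) / (TP + TN + FP + FN) * 100
= (51 + 33) / (51 + 33 + 18 + 25)
= 84 / 127
= 0.6614
= 66.1%

66.1


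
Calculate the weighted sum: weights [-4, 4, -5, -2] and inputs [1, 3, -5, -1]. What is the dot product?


Element-wise products:
-4 * 1 = -4
4 * 3 = 12
-5 * -5 = 25
-2 * -1 = 2
Sum = -4 + 12 + 25 + 2
= 35

35


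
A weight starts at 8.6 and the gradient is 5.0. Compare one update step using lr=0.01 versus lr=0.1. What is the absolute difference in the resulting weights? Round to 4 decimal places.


With lr=0.01: w_new = 8.6 - 0.01 * 5.0 = 8.55
With lr=0.1: w_new = 8.6 - 0.1 * 5.0 = 8.1
Absolute difference = |8.55 - 8.1|
= 0.4500

0.4500


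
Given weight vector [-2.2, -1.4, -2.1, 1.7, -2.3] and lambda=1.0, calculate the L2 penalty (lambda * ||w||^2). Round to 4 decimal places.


Squaring each weight:
(-2.2)^2 = 4.84
(-1.4)^2 = 1.96
(-2.1)^2 = 4.41
1.7^2 = 2.89
(-2.3)^2 = 5.29
Sum of squares = 19.39
Penalty = 1.0 * 19.39 = 19.3900

19.3900


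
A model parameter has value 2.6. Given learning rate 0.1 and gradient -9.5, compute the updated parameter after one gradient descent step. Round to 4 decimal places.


w_new = w_old - lr * gradient
= 2.6 - 0.1 * -9.5
= 2.6 - (-0.95)
= 3.5500

3.5500


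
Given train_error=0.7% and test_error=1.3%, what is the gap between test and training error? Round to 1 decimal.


Generalization gap = test_error - train_error
= 1.3 - 0.7
= 0.6%
A small gap suggests good generalization.

0.6


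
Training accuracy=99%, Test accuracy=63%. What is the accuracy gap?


Gap = train_accuracy - test_accuracy
= 99 - 63
= 36%
This large gap strongly indicates overfitting.

36


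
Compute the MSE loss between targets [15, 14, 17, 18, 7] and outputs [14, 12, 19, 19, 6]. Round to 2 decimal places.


Differences: [1, 2, -2, -1, 1]
Squared errors: [1, 4, 4, 1, 1]
Sum of squared errors = 11
MSE = 11 / 5 = 2.20

2.20


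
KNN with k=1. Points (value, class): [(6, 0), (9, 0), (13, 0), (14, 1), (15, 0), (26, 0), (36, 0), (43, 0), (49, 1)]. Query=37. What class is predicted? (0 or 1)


Distances from query 37:
Point 36 (class 0): distance = 1
K=1 nearest neighbors: classes = [0]
Votes for class 1: 0 / 1
Majority vote => class 0

0


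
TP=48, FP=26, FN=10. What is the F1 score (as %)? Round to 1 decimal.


Precision = TP / (TP + FP) = 48 / 74 = 0.6486
Recall = TP / (TP + FN) = 48 / 58 = 0.8276
F1 = 2 * P * R / (P + R)
= 2 * 0.6486 * 0.8276 / (0.6486 + 0.8276)
= 1.0736 / 1.4762
= 0.7273
As percentage: 72.7%

72.7


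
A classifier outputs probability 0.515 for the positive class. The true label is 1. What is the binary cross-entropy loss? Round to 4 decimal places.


For y=1: Loss = -log(p)
= -log(0.515)
= -(-0.6636)
= 0.6636

0.6636


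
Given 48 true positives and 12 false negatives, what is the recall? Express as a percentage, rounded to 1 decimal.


Recall = TP / (TP + FN) * 100
= 48 / (48 + 12)
= 48 / 60
= 0.8
= 80.0%

80.0


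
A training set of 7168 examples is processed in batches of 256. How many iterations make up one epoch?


Iterations per epoch = dataset_size / batch_size
= 7168 / 256
= 28

28


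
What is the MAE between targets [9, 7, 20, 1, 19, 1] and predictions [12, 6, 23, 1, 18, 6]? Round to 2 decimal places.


Absolute errors: [3, 1, 3, 0, 1, 5]
Sum of absolute errors = 13
MAE = 13 / 6 = 2.17

2.17


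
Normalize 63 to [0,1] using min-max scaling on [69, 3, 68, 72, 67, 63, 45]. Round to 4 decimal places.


Min = 3, Max = 72
Range = 72 - 3 = 69
Scaled = (x - min) / (max - min)
= (63 - 3) / 69
= 60 / 69
= 0.8696

0.8696


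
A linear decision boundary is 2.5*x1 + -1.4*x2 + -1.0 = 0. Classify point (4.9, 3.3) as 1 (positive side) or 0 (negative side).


Compute 2.5 * 4.9 + -1.4 * 3.3 + -1.0
= 12.25 + -4.62 + -1.0
= 6.63
Since 6.63 >= 0, the point is on the positive side.

1


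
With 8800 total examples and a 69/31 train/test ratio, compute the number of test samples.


Train samples = 8800 * 69% = 6072
Test samples = 8800 - 6072
= 2728

2728


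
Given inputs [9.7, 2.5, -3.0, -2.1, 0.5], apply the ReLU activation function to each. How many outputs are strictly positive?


ReLU(x) = max(0, x) for each element:
ReLU(9.7) = 9.7
ReLU(2.5) = 2.5
ReLU(-3.0) = 0
ReLU(-2.1) = 0
ReLU(0.5) = 0.5
Active neurons (>0): 3

3


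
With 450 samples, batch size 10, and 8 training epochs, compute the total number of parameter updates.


Iterations per epoch = 450 / 10 = 45
Total updates = iterations_per_epoch * epochs
= 45 * 8
= 360

360


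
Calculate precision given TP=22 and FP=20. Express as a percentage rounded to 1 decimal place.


Precision = TP / (TP + FP) * 100
= 22 / (22 + 20)
= 22 / 42
= 0.5238
= 52.4%

52.4


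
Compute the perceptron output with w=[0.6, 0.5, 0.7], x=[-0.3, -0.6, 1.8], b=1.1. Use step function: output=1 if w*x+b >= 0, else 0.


z = w . x + b
= 0.6*-0.3 + 0.5*-0.6 + 0.7*1.8 + 1.1
= -0.18 + -0.3 + 1.26 + 1.1
= 0.78 + 1.1
= 1.88
Since z = 1.88 >= 0, output = 1

1


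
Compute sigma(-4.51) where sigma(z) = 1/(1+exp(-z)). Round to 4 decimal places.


sigmoid(z) = 1 / (1 + exp(-z))
exp(-(-4.51)) = exp(4.51) = 90.9218
1 + 90.9218 = 91.9218
1 / 91.9218 = 0.0109

0.0109


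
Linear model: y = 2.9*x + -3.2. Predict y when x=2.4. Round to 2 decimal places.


y = 2.9 * 2.4 + (-3.2)
= 6.96 + (-3.2)
= 3.76

3.76


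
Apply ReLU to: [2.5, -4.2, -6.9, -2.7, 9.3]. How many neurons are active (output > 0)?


ReLU(x) = max(0, x) for each element:
ReLU(2.5) = 2.5
ReLU(-4.2) = 0
ReLU(-6.9) = 0
ReLU(-2.7) = 0
ReLU(9.3) = 9.3
Active neurons (>0): 2

2


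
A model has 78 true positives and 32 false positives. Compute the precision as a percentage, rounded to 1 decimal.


Precision = TP / (TP + FP) * 100
= 78 / (78 + 32)
= 78 / 110
= 0.7091
= 70.9%

70.9


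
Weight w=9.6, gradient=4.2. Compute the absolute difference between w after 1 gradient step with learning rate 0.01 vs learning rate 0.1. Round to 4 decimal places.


With lr=0.01: w_new = 9.6 - 0.01 * 4.2 = 9.558
With lr=0.1: w_new = 9.6 - 0.1 * 4.2 = 9.18
Absolute difference = |9.558 - 9.18|
= 0.3780

0.3780


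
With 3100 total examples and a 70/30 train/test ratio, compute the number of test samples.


Train samples = 3100 * 70% = 2170
Test samples = 3100 - 2170
= 930

930


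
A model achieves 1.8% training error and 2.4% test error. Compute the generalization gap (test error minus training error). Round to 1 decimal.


Generalization gap = test_error - train_error
= 2.4 - 1.8
= 0.6%
A small gap suggests good generalization.

0.6


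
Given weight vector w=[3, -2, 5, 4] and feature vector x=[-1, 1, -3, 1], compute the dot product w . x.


Element-wise products:
3 * -1 = -3
-2 * 1 = -2
5 * -3 = -15
4 * 1 = 4
Sum = -3 + -2 + -15 + 4
= -16

-16


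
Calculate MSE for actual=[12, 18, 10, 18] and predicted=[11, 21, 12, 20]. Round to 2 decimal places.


Differences: [1, -3, -2, -2]
Squared errors: [1, 9, 4, 4]
Sum of squared errors = 18
MSE = 18 / 4 = 4.50

4.50


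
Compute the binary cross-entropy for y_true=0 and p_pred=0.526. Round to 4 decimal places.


For y=0: Loss = -log(1-p)
= -log(1 - 0.526)
= -log(0.474)
= -(-0.7465)
= 0.7465

0.7465


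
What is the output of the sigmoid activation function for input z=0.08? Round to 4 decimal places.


sigmoid(z) = 1 / (1 + exp(-z))
exp(-(0.08)) = exp(-0.08) = 0.9231
1 + 0.9231 = 1.9231
1 / 1.9231 = 0.5200

0.5200


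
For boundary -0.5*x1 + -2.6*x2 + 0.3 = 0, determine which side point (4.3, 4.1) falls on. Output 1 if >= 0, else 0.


Compute -0.5 * 4.3 + -2.6 * 4.1 + 0.3
= -2.15 + -10.66 + 0.3
= -12.51
Since -12.51 < 0, the point is on the negative side.

0


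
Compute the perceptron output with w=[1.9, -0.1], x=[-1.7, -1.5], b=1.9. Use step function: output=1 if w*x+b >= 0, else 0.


z = w . x + b
= 1.9*-1.7 + -0.1*-1.5 + 1.9
= -3.23 + 0.15 + 1.9
= -3.08 + 1.9
= -1.18
Since z = -1.18 < 0, output = 0

0


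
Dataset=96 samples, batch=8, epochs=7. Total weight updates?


Iterations per epoch = 96 / 8 = 12
Total updates = iterations_per_epoch * epochs
= 12 * 7
= 84

84


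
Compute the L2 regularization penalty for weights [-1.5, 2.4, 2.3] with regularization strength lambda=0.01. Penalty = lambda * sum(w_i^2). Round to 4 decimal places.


Squaring each weight:
(-1.5)^2 = 2.25
2.4^2 = 5.76
2.3^2 = 5.29
Sum of squares = 13.3
Penalty = 0.01 * 13.3 = 0.1330

0.1330


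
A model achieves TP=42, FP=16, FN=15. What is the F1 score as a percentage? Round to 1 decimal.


Precision = TP / (TP + FP) = 42 / 58 = 0.7241
Recall = TP / (TP + FN) = 42 / 57 = 0.7368
F1 = 2 * P * R / (P + R)
= 2 * 0.7241 * 0.7368 / (0.7241 + 0.7368)
= 1.0672 / 1.461
= 0.7304
As percentage: 73.0%

73.0


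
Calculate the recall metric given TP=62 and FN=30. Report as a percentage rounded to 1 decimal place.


Recall = TP / (TP + FN) * 100
= 62 / (62 + 30)
= 62 / 92
= 0.6739
= 67.4%

67.4


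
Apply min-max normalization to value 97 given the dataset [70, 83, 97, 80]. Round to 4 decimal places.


Min = 70, Max = 97
Range = 97 - 70 = 27
Scaled = (x - min) / (max - min)
= (97 - 70) / 27
= 27 / 27
= 1.0000

1.0000


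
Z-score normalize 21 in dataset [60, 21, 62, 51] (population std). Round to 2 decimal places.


Mean = (60 + 21 + 62 + 51) / 4 = 48.5
Variance = sum((x_i - mean)^2) / n = 269.25
Std = sqrt(269.25) = 16.4088
Z = (x - mean) / std
= (21 - 48.5) / 16.4088
= -27.5 / 16.4088
= -1.68

-1.68


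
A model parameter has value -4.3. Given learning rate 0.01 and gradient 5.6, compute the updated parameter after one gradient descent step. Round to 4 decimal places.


w_new = w_old - lr * gradient
= -4.3 - 0.01 * 5.6
= -4.3 - (0.056)
= -4.3560

-4.3560


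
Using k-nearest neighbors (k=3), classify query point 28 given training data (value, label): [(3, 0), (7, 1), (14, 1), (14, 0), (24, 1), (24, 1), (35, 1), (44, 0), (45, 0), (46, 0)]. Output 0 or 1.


Distances from query 28:
Point 24 (class 1): distance = 4
Point 24 (class 1): distance = 4
Point 35 (class 1): distance = 7
K=3 nearest neighbors: classes = [1, 1, 1]
Votes for class 1: 3 / 3
Majority vote => class 1

1


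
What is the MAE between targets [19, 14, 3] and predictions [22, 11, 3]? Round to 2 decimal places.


Absolute errors: [3, 3, 0]
Sum of absolute errors = 6
MAE = 6 / 3 = 2.00

2.00


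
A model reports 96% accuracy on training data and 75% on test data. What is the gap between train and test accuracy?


Gap = train_accuracy - test_accuracy
= 96 - 75
= 21%
This large gap strongly indicates overfitting.

21


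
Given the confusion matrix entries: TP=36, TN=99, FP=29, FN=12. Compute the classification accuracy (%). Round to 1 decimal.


Accuracy = (TP + TN) / (TP + TN + FP + FN) * 100
= (36 + 99) / (36 + 99 + 29 + 12)
= 135 / 176
= 0.767
= 76.7%

76.7


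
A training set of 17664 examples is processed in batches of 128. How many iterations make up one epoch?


Iterations per epoch = dataset_size / batch_size
= 17664 / 128
= 138

138


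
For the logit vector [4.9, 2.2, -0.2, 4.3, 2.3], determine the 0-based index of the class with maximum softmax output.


Softmax is a monotonic transformation, so it preserves the argmax.
We need to find the index of the maximum logit.
Index 0: 4.9
Index 1: 2.2
Index 2: -0.2
Index 3: 4.3
Index 4: 2.3
Maximum logit = 4.9 at index 0

0


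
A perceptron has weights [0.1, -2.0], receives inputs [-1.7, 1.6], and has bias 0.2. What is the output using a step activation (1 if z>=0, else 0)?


z = w . x + b
= 0.1*-1.7 + -2.0*1.6 + 0.2
= -0.17 + -3.2 + 0.2
= -3.37 + 0.2
= -3.17
Since z = -3.17 < 0, output = 0

0


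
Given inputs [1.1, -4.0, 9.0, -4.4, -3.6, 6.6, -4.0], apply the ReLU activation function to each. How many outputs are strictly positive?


ReLU(x) = max(0, x) for each element:
ReLU(1.1) = 1.1
ReLU(-4.0) = 0
ReLU(9.0) = 9.0
ReLU(-4.4) = 0
ReLU(-3.6) = 0
ReLU(6.6) = 6.6
ReLU(-4.0) = 0
Active neurons (>0): 3

3


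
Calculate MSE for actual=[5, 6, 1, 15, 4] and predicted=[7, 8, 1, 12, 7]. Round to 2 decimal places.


Differences: [-2, -2, 0, 3, -3]
Squared errors: [4, 4, 0, 9, 9]
Sum of squared errors = 26
MSE = 26 / 5 = 5.20

5.20


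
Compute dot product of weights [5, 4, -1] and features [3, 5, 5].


Element-wise products:
5 * 3 = 15
4 * 5 = 20
-1 * 5 = -5
Sum = 15 + 20 + -5
= 30

30


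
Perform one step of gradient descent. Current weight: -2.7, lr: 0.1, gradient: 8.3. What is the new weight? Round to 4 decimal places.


w_new = w_old - lr * gradient
= -2.7 - 0.1 * 8.3
= -2.7 - (0.83)
= -3.5300

-3.5300


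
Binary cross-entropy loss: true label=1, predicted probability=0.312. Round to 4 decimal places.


For y=1: Loss = -log(p)
= -log(0.312)
= -(-1.1648)
= 1.1648

1.1648


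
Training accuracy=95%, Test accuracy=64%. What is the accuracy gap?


Gap = train_accuracy - test_accuracy
= 95 - 64
= 31%
This large gap strongly indicates overfitting.

31


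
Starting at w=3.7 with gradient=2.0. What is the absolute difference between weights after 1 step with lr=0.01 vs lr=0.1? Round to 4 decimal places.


With lr=0.01: w_new = 3.7 - 0.01 * 2.0 = 3.68
With lr=0.1: w_new = 3.7 - 0.1 * 2.0 = 3.5
Absolute difference = |3.68 - 3.5|
= 0.1800

0.1800


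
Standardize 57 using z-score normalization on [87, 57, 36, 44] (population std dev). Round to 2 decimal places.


Mean = (87 + 57 + 36 + 44) / 4 = 56.0
Variance = sum((x_i - mean)^2) / n = 376.5
Std = sqrt(376.5) = 19.4036
Z = (x - mean) / std
= (57 - 56.0) / 19.4036
= 1.0 / 19.4036
= 0.05

0.05


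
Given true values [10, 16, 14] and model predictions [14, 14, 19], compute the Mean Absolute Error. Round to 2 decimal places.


Absolute errors: [4, 2, 5]
Sum of absolute errors = 11
MAE = 11 / 3 = 3.67

3.67


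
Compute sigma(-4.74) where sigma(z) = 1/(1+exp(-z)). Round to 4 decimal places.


sigmoid(z) = 1 / (1 + exp(-z))
exp(-(-4.74)) = exp(4.74) = 114.4342
1 + 114.4342 = 115.4342
1 / 115.4342 = 0.0087

0.0087


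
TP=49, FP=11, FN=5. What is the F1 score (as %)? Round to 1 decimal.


Precision = TP / (TP + FP) = 49 / 60 = 0.8167
Recall = TP / (TP + FN) = 49 / 54 = 0.9074
F1 = 2 * P * R / (P + R)
= 2 * 0.8167 * 0.9074 / (0.8167 + 0.9074)
= 1.4821 / 1.7241
= 0.8596
As percentage: 86.0%

86.0


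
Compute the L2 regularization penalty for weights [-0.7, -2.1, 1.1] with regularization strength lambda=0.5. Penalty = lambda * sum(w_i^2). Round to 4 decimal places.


Squaring each weight:
(-0.7)^2 = 0.49
(-2.1)^2 = 4.41
1.1^2 = 1.21
Sum of squares = 6.11
Penalty = 0.5 * 6.11 = 3.0550

3.0550


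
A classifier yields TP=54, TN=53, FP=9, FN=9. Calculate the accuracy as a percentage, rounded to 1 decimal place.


Accuracy = (TP + TN) / (TP + TN + FP + FN) * 100
= (54 + 53) / (54 + 53 + 9 + 9)
= 107 / 125
= 0.856
= 85.6%

85.6


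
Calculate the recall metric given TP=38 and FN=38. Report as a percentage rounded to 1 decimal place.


Recall = TP / (TP + FN) * 100
= 38 / (38 + 38)
= 38 / 76
= 0.5
= 50.0%

50.0


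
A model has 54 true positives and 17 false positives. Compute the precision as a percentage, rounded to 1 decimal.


Precision = TP / (TP + FP) * 100
= 54 / (54 + 17)
= 54 / 71
= 0.7606
= 76.1%

76.1


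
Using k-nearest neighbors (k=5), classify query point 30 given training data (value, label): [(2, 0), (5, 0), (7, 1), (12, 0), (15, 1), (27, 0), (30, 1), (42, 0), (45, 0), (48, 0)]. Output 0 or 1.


Distances from query 30:
Point 30 (class 1): distance = 0
Point 27 (class 0): distance = 3
Point 42 (class 0): distance = 12
Point 45 (class 0): distance = 15
Point 15 (class 1): distance = 15
K=5 nearest neighbors: classes = [1, 0, 0, 0, 1]
Votes for class 1: 2 / 5
Majority vote => class 0

0


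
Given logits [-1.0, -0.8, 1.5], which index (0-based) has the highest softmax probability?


Softmax is a monotonic transformation, so it preserves the argmax.
We need to find the index of the maximum logit.
Index 0: -1.0
Index 1: -0.8
Index 2: 1.5
Maximum logit = 1.5 at index 2

2


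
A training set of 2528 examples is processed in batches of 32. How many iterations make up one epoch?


Iterations per epoch = dataset_size / batch_size
= 2528 / 32
= 79

79


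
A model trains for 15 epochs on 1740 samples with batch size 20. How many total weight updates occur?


Iterations per epoch = 1740 / 20 = 87
Total updates = iterations_per_epoch * epochs
= 87 * 15
= 1305

1305


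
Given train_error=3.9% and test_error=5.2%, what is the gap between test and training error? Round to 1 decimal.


Generalization gap = test_error - train_error
= 5.2 - 3.9
= 1.3%
A small gap suggests good generalization.

1.3


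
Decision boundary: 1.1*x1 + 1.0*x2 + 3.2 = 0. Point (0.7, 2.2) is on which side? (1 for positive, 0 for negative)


Compute 1.1 * 0.7 + 1.0 * 2.2 + 3.2
= 0.77 + 2.2 + 3.2
= 6.17
Since 6.17 >= 0, the point is on the positive side.

1


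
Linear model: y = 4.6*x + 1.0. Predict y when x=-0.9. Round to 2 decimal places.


y = 4.6 * -0.9 + (1.0)
= -4.14 + (1.0)
= -3.14

-3.14


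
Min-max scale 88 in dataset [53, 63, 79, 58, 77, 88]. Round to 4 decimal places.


Min = 53, Max = 88
Range = 88 - 53 = 35
Scaled = (x - min) / (max - min)
= (88 - 53) / 35
= 35 / 35
= 1.0000

1.0000


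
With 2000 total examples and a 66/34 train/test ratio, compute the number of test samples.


Train samples = 2000 * 66% = 1320
Test samples = 2000 - 1320
= 680

680


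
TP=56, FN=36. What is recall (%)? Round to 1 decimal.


Recall = TP / (TP + FN) * 100
= 56 / (56 + 36)
= 56 / 92
= 0.6087
= 60.9%

60.9


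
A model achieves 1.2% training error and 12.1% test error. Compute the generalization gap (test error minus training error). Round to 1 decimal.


Generalization gap = test_error - train_error
= 12.1 - 1.2
= 10.9%
A large gap suggests overfitting.

10.9


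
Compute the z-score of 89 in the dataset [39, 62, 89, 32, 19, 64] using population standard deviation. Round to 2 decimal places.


Mean = (39 + 62 + 89 + 32 + 19 + 64) / 6 = 50.8333
Variance = sum((x_i - mean)^2) / n = 543.8056
Std = sqrt(543.8056) = 23.3196
Z = (x - mean) / std
= (89 - 50.8333) / 23.3196
= 38.1667 / 23.3196
= 1.64

1.64


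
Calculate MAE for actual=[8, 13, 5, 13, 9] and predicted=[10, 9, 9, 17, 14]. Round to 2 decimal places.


Absolute errors: [2, 4, 4, 4, 5]
Sum of absolute errors = 19
MAE = 19 / 5 = 3.80

3.80


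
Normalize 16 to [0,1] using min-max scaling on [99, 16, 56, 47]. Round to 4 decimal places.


Min = 16, Max = 99
Range = 99 - 16 = 83
Scaled = (x - min) / (max - min)
= (16 - 16) / 83
= 0 / 83
= 0.0000

0.0000


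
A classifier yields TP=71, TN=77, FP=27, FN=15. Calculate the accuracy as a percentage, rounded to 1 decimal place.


Accuracy = (TP + TN) / (TP + TN + FP + FN) * 100
= (71 + 77) / (71 + 77 + 27 + 15)
= 148 / 190
= 0.7789
= 77.9%

77.9


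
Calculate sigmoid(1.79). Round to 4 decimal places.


sigmoid(z) = 1 / (1 + exp(-z))
exp(-(1.79)) = exp(-1.79) = 0.167
1 + 0.167 = 1.167
1 / 1.167 = 0.8569

0.8569


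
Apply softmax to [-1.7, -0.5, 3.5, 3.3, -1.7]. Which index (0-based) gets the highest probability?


Softmax is a monotonic transformation, so it preserves the argmax.
We need to find the index of the maximum logit.
Index 0: -1.7
Index 1: -0.5
Index 2: 3.5
Index 3: 3.3
Index 4: -1.7
Maximum logit = 3.5 at index 2

2


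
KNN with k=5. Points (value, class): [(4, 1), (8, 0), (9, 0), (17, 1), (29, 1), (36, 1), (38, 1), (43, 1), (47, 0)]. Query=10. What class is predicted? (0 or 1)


Distances from query 10:
Point 9 (class 0): distance = 1
Point 8 (class 0): distance = 2
Point 4 (class 1): distance = 6
Point 17 (class 1): distance = 7
Point 29 (class 1): distance = 19
K=5 nearest neighbors: classes = [0, 0, 1, 1, 1]
Votes for class 1: 3 / 5
Majority vote => class 1

1


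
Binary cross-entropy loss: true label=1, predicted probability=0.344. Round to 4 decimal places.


For y=1: Loss = -log(p)
= -log(0.344)
= -(-1.0671)
= 1.0671

1.0671


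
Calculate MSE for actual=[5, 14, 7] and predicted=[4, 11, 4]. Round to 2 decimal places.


Differences: [1, 3, 3]
Squared errors: [1, 9, 9]
Sum of squared errors = 19
MSE = 19 / 3 = 6.33

6.33


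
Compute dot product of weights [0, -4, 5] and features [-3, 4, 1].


Element-wise products:
0 * -3 = 0
-4 * 4 = -16
5 * 1 = 5
Sum = 0 + -16 + 5
= -11

-11


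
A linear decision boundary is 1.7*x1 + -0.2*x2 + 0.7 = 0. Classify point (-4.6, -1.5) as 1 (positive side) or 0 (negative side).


Compute 1.7 * -4.6 + -0.2 * -1.5 + 0.7
= -7.82 + 0.3 + 0.7
= -6.82
Since -6.82 < 0, the point is on the negative side.

0


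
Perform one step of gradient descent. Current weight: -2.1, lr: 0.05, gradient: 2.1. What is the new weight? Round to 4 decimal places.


w_new = w_old - lr * gradient
= -2.1 - 0.05 * 2.1
= -2.1 - (0.105)
= -2.2050

-2.2050


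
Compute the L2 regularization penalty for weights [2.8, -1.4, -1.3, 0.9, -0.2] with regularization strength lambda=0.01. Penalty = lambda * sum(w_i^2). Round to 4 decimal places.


Squaring each weight:
2.8^2 = 7.84
(-1.4)^2 = 1.96
(-1.3)^2 = 1.69
0.9^2 = 0.81
(-0.2)^2 = 0.04
Sum of squares = 12.34
Penalty = 0.01 * 12.34 = 0.1234

0.1234


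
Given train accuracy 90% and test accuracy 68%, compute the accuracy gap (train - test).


Gap = train_accuracy - test_accuracy
= 90 - 68
= 22%
This large gap strongly indicates overfitting.

22


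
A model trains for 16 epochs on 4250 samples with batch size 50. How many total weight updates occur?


Iterations per epoch = 4250 / 50 = 85
Total updates = iterations_per_epoch * epochs
= 85 * 16
= 1360

1360


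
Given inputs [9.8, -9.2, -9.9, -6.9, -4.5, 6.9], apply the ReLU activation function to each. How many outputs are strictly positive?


ReLU(x) = max(0, x) for each element:
ReLU(9.8) = 9.8
ReLU(-9.2) = 0
ReLU(-9.9) = 0
ReLU(-6.9) = 0
ReLU(-4.5) = 0
ReLU(6.9) = 6.9
Active neurons (>0): 2

2


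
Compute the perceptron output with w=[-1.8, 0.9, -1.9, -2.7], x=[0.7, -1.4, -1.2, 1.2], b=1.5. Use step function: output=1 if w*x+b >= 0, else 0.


z = w . x + b
= -1.8*0.7 + 0.9*-1.4 + -1.9*-1.2 + -2.7*1.2 + 1.5
= -1.26 + -1.26 + 2.28 + -3.24 + 1.5
= -3.48 + 1.5
= -1.98
Since z = -1.98 < 0, output = 0

0


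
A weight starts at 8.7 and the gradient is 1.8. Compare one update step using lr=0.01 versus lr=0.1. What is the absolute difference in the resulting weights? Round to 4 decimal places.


With lr=0.01: w_new = 8.7 - 0.01 * 1.8 = 8.682
With lr=0.1: w_new = 8.7 - 0.1 * 1.8 = 8.52
Absolute difference = |8.682 - 8.52|
= 0.1620

0.1620


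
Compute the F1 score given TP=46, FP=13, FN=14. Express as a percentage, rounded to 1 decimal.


Precision = TP / (TP + FP) = 46 / 59 = 0.7797
Recall = TP / (TP + FN) = 46 / 60 = 0.7667
F1 = 2 * P * R / (P + R)
= 2 * 0.7797 * 0.7667 / (0.7797 + 0.7667)
= 1.1955 / 1.5463
= 0.7731
As percentage: 77.3%

77.3


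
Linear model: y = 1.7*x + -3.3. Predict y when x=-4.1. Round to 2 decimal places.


y = 1.7 * -4.1 + (-3.3)
= -6.97 + (-3.3)
= -10.27

-10.27


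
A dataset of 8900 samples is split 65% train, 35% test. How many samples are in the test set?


Train samples = 8900 * 65% = 5785
Test samples = 8900 - 5785
= 3115

3115


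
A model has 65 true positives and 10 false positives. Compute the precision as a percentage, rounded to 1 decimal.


Precision = TP / (TP + FP) * 100
= 65 / (65 + 10)
= 65 / 75
= 0.8667
= 86.7%

86.7


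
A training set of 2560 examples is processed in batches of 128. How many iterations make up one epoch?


Iterations per epoch = dataset_size / batch_size
= 2560 / 128
= 20

20


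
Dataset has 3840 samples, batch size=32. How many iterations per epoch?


Iterations per epoch = dataset_size / batch_size
= 3840 / 32
= 120

120


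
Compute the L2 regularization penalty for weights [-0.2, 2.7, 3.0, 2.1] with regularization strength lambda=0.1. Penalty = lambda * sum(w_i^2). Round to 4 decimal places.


Squaring each weight:
(-0.2)^2 = 0.04
2.7^2 = 7.29
3.0^2 = 9.0
2.1^2 = 4.41
Sum of squares = 20.74
Penalty = 0.1 * 20.74 = 2.0740

2.0740


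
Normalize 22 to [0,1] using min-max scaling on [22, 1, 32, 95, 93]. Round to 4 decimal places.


Min = 1, Max = 95
Range = 95 - 1 = 94
Scaled = (x - min) / (max - min)
= (22 - 1) / 94
= 21 / 94
= 0.2234

0.2234


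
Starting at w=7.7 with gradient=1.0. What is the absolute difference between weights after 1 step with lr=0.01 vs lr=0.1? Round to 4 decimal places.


With lr=0.01: w_new = 7.7 - 0.01 * 1.0 = 7.69
With lr=0.1: w_new = 7.7 - 0.1 * 1.0 = 7.6
Absolute difference = |7.69 - 7.6|
= 0.0900

0.0900


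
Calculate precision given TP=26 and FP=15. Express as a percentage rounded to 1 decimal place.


Precision = TP / (TP + FP) * 100
= 26 / (26 + 15)
= 26 / 41
= 0.6341
= 63.4%

63.4


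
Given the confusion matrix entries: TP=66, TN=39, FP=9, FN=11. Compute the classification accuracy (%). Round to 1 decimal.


Accuracy = (TP + TN) / (TP + TN + FP + FN) * 100
= (66 + 39) / (66 + 39 + 9 + 11)
= 105 / 125
= 0.84
= 84.0%

84.0


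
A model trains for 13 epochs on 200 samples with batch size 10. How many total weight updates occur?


Iterations per epoch = 200 / 10 = 20
Total updates = iterations_per_epoch * epochs
= 20 * 13
= 260

260


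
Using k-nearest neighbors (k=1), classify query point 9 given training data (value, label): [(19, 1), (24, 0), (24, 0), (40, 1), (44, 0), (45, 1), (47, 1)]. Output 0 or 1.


Distances from query 9:
Point 19 (class 1): distance = 10
K=1 nearest neighbors: classes = [1]
Votes for class 1: 1 / 1
Majority vote => class 1

1


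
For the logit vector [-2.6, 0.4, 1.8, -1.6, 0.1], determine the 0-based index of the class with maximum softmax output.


Softmax is a monotonic transformation, so it preserves the argmax.
We need to find the index of the maximum logit.
Index 0: -2.6
Index 1: 0.4
Index 2: 1.8
Index 3: -1.6
Index 4: 0.1
Maximum logit = 1.8 at index 2

2


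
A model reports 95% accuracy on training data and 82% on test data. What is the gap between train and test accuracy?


Gap = train_accuracy - test_accuracy
= 95 - 82
= 13%
This gap suggests the model is overfitting.

13


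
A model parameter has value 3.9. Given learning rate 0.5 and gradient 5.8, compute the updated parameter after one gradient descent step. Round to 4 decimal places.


w_new = w_old - lr * gradient
= 3.9 - 0.5 * 5.8
= 3.9 - (2.9)
= 1.0000

1.0000


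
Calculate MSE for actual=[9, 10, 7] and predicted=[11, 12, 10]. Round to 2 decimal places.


Differences: [-2, -2, -3]
Squared errors: [4, 4, 9]
Sum of squared errors = 17
MSE = 17 / 3 = 5.67

5.67


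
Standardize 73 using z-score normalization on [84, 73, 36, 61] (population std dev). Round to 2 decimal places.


Mean = (84 + 73 + 36 + 61) / 4 = 63.5
Variance = sum((x_i - mean)^2) / n = 318.25
Std = sqrt(318.25) = 17.8396
Z = (x - mean) / std
= (73 - 63.5) / 17.8396
= 9.5 / 17.8396
= 0.53

0.53


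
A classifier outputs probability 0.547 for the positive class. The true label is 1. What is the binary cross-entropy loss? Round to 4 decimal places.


For y=1: Loss = -log(p)
= -log(0.547)
= -(-0.6033)
= 0.6033

0.6033


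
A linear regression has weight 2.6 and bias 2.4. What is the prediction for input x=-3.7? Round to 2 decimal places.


y = 2.6 * -3.7 + (2.4)
= -9.62 + (2.4)
= -7.22

-7.22


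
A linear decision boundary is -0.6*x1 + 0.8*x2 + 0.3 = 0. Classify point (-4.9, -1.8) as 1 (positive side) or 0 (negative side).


Compute -0.6 * -4.9 + 0.8 * -1.8 + 0.3
= 2.94 + -1.44 + 0.3
= 1.8
Since 1.8 >= 0, the point is on the positive side.

1


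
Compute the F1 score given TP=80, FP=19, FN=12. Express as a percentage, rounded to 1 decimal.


Precision = TP / (TP + FP) = 80 / 99 = 0.8081
Recall = TP / (TP + FN) = 80 / 92 = 0.8696
F1 = 2 * P * R / (P + R)
= 2 * 0.8081 * 0.8696 / (0.8081 + 0.8696)
= 1.4054 / 1.6776
= 0.8377
As percentage: 83.8%

83.8


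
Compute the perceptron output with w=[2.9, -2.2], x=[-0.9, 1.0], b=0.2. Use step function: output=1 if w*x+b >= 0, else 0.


z = w . x + b
= 2.9*-0.9 + -2.2*1.0 + 0.2
= -2.61 + -2.2 + 0.2
= -4.81 + 0.2
= -4.61
Since z = -4.61 < 0, output = 0

0


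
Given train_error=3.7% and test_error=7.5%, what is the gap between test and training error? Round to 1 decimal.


Generalization gap = test_error - train_error
= 7.5 - 3.7
= 3.8%
A moderate gap.

3.8


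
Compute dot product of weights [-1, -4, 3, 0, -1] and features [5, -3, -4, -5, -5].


Element-wise products:
-1 * 5 = -5
-4 * -3 = 12
3 * -4 = -12
0 * -5 = 0
-1 * -5 = 5
Sum = -5 + 12 + -12 + 0 + 5
= 0

0


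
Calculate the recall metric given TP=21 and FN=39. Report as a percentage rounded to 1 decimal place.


Recall = TP / (TP + FN) * 100
= 21 / (21 + 39)
= 21 / 60
= 0.35
= 35.0%

35.0


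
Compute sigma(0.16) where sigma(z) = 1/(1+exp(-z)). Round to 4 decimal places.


sigmoid(z) = 1 / (1 + exp(-z))
exp(-(0.16)) = exp(-0.16) = 0.8521
1 + 0.8521 = 1.8521
1 / 1.8521 = 0.5399

0.5399


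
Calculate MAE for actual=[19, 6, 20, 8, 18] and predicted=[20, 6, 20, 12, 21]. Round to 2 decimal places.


Absolute errors: [1, 0, 0, 4, 3]
Sum of absolute errors = 8
MAE = 8 / 5 = 1.60

1.60


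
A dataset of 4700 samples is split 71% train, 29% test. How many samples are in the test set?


Train samples = 4700 * 71% = 3337
Test samples = 4700 - 3337
= 1363

1363


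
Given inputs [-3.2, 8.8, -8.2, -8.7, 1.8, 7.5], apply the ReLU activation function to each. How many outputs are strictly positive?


ReLU(x) = max(0, x) for each element:
ReLU(-3.2) = 0
ReLU(8.8) = 8.8
ReLU(-8.2) = 0
ReLU(-8.7) = 0
ReLU(1.8) = 1.8
ReLU(7.5) = 7.5
Active neurons (>0): 3

3


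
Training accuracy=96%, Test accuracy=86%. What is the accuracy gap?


Gap = train_accuracy - test_accuracy
= 96 - 86
= 10%
This moderate gap may indicate mild overfitting.

10


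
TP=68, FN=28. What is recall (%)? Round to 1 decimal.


Recall = TP / (TP + FN) * 100
= 68 / (68 + 28)
= 68 / 96
= 0.7083
= 70.8%

70.8


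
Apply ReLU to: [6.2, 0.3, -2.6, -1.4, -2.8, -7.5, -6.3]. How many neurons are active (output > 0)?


ReLU(x) = max(0, x) for each element:
ReLU(6.2) = 6.2
ReLU(0.3) = 0.3
ReLU(-2.6) = 0
ReLU(-1.4) = 0
ReLU(-2.8) = 0
ReLU(-7.5) = 0
ReLU(-6.3) = 0
Active neurons (>0): 2

2


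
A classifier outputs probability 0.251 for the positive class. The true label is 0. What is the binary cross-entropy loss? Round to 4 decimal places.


For y=0: Loss = -log(1-p)
= -log(1 - 0.251)
= -log(0.749)
= -(-0.289)
= 0.2890

0.2890


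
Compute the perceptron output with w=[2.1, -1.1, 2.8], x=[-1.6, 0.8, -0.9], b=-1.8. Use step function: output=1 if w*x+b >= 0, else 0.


z = w . x + b
= 2.1*-1.6 + -1.1*0.8 + 2.8*-0.9 + -1.8
= -3.36 + -0.88 + -2.52 + -1.8
= -6.76 + -1.8
= -8.56
Since z = -8.56 < 0, output = 0

0


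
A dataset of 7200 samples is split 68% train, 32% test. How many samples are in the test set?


Train samples = 7200 * 68% = 4896
Test samples = 7200 - 4896
= 2304

2304


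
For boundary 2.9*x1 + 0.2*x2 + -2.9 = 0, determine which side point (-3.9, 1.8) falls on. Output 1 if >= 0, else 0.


Compute 2.9 * -3.9 + 0.2 * 1.8 + -2.9
= -11.31 + 0.36 + -2.9
= -13.85
Since -13.85 < 0, the point is on the negative side.

0


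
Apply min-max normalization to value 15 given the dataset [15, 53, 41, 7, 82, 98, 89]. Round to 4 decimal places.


Min = 7, Max = 98
Range = 98 - 7 = 91
Scaled = (x - min) / (max - min)
= (15 - 7) / 91
= 8 / 91
= 0.0879

0.0879


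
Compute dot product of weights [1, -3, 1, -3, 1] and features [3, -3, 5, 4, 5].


Element-wise products:
1 * 3 = 3
-3 * -3 = 9
1 * 5 = 5
-3 * 4 = -12
1 * 5 = 5
Sum = 3 + 9 + 5 + -12 + 5
= 10

10


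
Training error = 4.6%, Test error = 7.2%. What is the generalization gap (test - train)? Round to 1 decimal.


Generalization gap = test_error - train_error
= 7.2 - 4.6
= 2.6%
A moderate gap.

2.6


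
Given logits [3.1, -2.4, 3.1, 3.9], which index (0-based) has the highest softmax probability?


Softmax is a monotonic transformation, so it preserves the argmax.
We need to find the index of the maximum logit.
Index 0: 3.1
Index 1: -2.4
Index 2: 3.1
Index 3: 3.9
Maximum logit = 3.9 at index 3

3


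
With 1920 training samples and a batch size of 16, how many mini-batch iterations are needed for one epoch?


Iterations per epoch = dataset_size / batch_size
= 1920 / 16
= 120

120


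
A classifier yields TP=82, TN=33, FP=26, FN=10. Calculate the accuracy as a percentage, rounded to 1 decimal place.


Accuracy = (TP + TN) / (TP + TN + FP + FN) * 100
= (82 + 33) / (82 + 33 + 26 + 10)
= 115 / 151
= 0.7616
= 76.2%

76.2


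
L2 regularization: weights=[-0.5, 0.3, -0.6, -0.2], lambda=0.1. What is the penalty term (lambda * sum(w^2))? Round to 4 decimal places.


Squaring each weight:
(-0.5)^2 = 0.25
0.3^2 = 0.09
(-0.6)^2 = 0.36
(-0.2)^2 = 0.04
Sum of squares = 0.74
Penalty = 0.1 * 0.74 = 0.0740

0.0740


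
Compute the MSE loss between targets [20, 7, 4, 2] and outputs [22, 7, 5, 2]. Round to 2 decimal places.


Differences: [-2, 0, -1, 0]
Squared errors: [4, 0, 1, 0]
Sum of squared errors = 5
MSE = 5 / 4 = 1.25

1.25


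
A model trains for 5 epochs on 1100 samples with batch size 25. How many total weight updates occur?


Iterations per epoch = 1100 / 25 = 44
Total updates = iterations_per_epoch * epochs
= 44 * 5
= 220

220


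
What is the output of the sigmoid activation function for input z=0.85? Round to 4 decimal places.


sigmoid(z) = 1 / (1 + exp(-z))
exp(-(0.85)) = exp(-0.85) = 0.4274
1 + 0.4274 = 1.4274
1 / 1.4274 = 0.7006

0.7006


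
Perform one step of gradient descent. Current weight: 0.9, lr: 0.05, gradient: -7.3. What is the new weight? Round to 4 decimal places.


w_new = w_old - lr * gradient
= 0.9 - 0.05 * -7.3
= 0.9 - (-0.365)
= 1.2650

1.2650


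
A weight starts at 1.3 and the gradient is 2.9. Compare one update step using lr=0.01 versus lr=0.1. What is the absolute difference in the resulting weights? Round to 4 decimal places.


With lr=0.01: w_new = 1.3 - 0.01 * 2.9 = 1.271
With lr=0.1: w_new = 1.3 - 0.1 * 2.9 = 1.01
Absolute difference = |1.271 - 1.01|
= 0.2610

0.2610


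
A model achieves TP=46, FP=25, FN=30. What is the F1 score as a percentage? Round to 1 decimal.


Precision = TP / (TP + FP) = 46 / 71 = 0.6479
Recall = TP / (TP + FN) = 46 / 76 = 0.6053
F1 = 2 * P * R / (P + R)
= 2 * 0.6479 * 0.6053 / (0.6479 + 0.6053)
= 0.7843 / 1.2532
= 0.6259
As percentage: 62.6%

62.6


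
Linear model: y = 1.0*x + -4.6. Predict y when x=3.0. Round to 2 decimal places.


y = 1.0 * 3.0 + (-4.6)
= 3.0 + (-4.6)
= -1.60

-1.60


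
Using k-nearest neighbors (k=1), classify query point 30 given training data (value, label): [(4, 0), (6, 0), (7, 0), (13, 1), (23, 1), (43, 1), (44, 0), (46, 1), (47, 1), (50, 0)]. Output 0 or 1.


Distances from query 30:
Point 23 (class 1): distance = 7
K=1 nearest neighbors: classes = [1]
Votes for class 1: 1 / 1
Majority vote => class 1

1


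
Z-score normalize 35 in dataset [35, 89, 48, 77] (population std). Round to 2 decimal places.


Mean = (35 + 89 + 48 + 77) / 4 = 62.25
Variance = sum((x_i - mean)^2) / n = 469.6875
Std = sqrt(469.6875) = 21.6723
Z = (x - mean) / std
= (35 - 62.25) / 21.6723
= -27.25 / 21.6723
= -1.26

-1.26


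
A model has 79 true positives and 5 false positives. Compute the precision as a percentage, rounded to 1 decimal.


Precision = TP / (TP + FP) * 100
= 79 / (79 + 5)
= 79 / 84
= 0.9405
= 94.0%

94.0


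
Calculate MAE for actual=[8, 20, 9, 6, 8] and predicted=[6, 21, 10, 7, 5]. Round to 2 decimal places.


Absolute errors: [2, 1, 1, 1, 3]
Sum of absolute errors = 8
MAE = 8 / 5 = 1.60

1.60


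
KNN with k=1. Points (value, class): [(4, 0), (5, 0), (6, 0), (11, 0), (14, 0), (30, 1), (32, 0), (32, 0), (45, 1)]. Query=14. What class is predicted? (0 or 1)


Distances from query 14:
Point 14 (class 0): distance = 0
K=1 nearest neighbors: classes = [0]
Votes for class 1: 0 / 1
Majority vote => class 0

0


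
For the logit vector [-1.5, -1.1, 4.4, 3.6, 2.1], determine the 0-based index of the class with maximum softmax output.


Softmax is a monotonic transformation, so it preserves the argmax.
We need to find the index of the maximum logit.
Index 0: -1.5
Index 1: -1.1
Index 2: 4.4
Index 3: 3.6
Index 4: 2.1
Maximum logit = 4.4 at index 2

2


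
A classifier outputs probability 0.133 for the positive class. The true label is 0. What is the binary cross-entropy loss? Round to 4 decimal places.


For y=0: Loss = -log(1-p)
= -log(1 - 0.133)
= -log(0.867)
= -(-0.1427)
= 0.1427

0.1427


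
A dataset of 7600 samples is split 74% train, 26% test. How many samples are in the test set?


Train samples = 7600 * 74% = 5624
Test samples = 7600 - 5624
= 1976

1976
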